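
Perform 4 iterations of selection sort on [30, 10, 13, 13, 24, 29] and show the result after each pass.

Pass 1: Select minimum 10 at index 1, swap -> [10, 30, 13, 13, 24, 29]
Pass 2: Select minimum 13 at index 2, swap -> [10, 13, 30, 13, 24, 29]
Pass 3: Select minimum 13 at index 3, swap -> [10, 13, 13, 30, 24, 29]
Pass 4: Select minimum 24 at index 4, swap -> [10, 13, 13, 24, 30, 29]


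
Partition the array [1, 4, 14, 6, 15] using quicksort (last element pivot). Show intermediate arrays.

Partition 1: pivot=15 at index 4 -> [1, 4, 14, 6, 15]
Partition 2: pivot=6 at index 2 -> [1, 4, 6, 14, 15]
Partition 3: pivot=4 at index 1 -> [1, 4, 6, 14, 15]


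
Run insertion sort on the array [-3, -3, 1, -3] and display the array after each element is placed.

First element -3 is already 'sorted'
Insert -3: shifted 0 elements -> [-3, -3, 1, -3]
Insert 1: shifted 0 elements -> [-3, -3, 1, -3]
Insert -3: shifted 1 elements -> [-3, -3, -3, 1]


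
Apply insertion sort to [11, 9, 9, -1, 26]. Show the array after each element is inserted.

First element 11 is already 'sorted'
Insert 9: shifted 1 elements -> [9, 11, 9, -1, 26]
Insert 9: shifted 1 elements -> [9, 9, 11, -1, 26]
Insert -1: shifted 3 elements -> [-1, 9, 9, 11, 26]
Insert 26: shifted 0 elements -> [-1, 9, 9, 11, 26]


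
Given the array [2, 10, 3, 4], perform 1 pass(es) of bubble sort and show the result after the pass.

After pass 1: [2, 3, 4, 10] (2 swaps)
Total swaps: 2


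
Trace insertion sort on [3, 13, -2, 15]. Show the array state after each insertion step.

First element 3 is already 'sorted'
Insert 13: shifted 0 elements -> [3, 13, -2, 15]
Insert -2: shifted 2 elements -> [-2, 3, 13, 15]
Insert 15: shifted 0 elements -> [-2, 3, 13, 15]


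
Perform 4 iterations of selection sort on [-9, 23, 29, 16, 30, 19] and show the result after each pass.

Pass 1: Select minimum -9 at index 0, swap -> [-9, 23, 29, 16, 30, 19]
Pass 2: Select minimum 16 at index 3, swap -> [-9, 16, 29, 23, 30, 19]
Pass 3: Select minimum 19 at index 5, swap -> [-9, 16, 19, 23, 30, 29]
Pass 4: Select minimum 23 at index 3, swap -> [-9, 16, 19, 23, 30, 29]


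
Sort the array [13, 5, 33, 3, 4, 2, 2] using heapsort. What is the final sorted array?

Build heap: [33, 5, 13, 3, 4, 2, 2]
Extract 33: [13, 5, 2, 3, 4, 2, 33]
Extract 13: [5, 4, 2, 3, 2, 13, 33]
Extract 5: [4, 3, 2, 2, 5, 13, 33]
Extract 4: [3, 2, 2, 4, 5, 13, 33]
Extract 3: [2, 2, 3, 4, 5, 13, 33]
Extract 2: [2, 2, 3, 4, 5, 13, 33]


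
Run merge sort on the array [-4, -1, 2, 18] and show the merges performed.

Divide and conquer:
  Merge [-4] + [-1] -> [-4, -1]
  Merge [2] + [18] -> [2, 18]
  Merge [-4, -1] + [2, 18] -> [-4, -1, 2, 18]


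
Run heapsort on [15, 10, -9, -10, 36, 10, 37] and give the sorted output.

Build heap: [37, 36, 15, -10, 10, 10, -9]
Extract 37: [36, 10, 15, -10, -9, 10, 37]
Extract 36: [15, 10, 10, -10, -9, 36, 37]
Extract 15: [10, -9, 10, -10, 15, 36, 37]
Extract 10: [10, -9, -10, 10, 15, 36, 37]
Extract 10: [-9, -10, 10, 10, 15, 36, 37]
Extract -9: [-10, -9, 10, 10, 15, 36, 37]


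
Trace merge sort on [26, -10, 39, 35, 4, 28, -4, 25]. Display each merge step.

Divide and conquer:
  Merge [26] + [-10] -> [-10, 26]
  Merge [39] + [35] -> [35, 39]
  Merge [-10, 26] + [35, 39] -> [-10, 26, 35, 39]
  Merge [4] + [28] -> [4, 28]
  Merge [-4] + [25] -> [-4, 25]
  Merge [4, 28] + [-4, 25] -> [-4, 4, 25, 28]
  Merge [-10, 26, 35, 39] + [-4, 4, 25, 28] -> [-10, -4, 4, 25, 26, 28, 35, 39]


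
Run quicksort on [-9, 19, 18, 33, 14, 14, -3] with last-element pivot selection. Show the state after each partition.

Partition 1: pivot=-3 at index 1 -> [-9, -3, 18, 33, 14, 14, 19]
Partition 2: pivot=19 at index 5 -> [-9, -3, 18, 14, 14, 19, 33]
Partition 3: pivot=14 at index 3 -> [-9, -3, 14, 14, 18, 19, 33]


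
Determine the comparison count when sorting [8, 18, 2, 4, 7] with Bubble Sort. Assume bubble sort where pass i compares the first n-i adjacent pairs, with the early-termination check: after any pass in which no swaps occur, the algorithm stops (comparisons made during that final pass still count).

Pass 1: compare adjacent pairs (0,1)..(3,4) = 4 comparison(s), 3 swap(s) -> [8, 2, 4, 7, 18]
Pass 2: compare adjacent pairs (0,1)..(2,3) = 3 comparison(s), 3 swap(s) -> [2, 4, 7, 8, 18]
Pass 3: compare adjacent pairs (0,1)..(1,2) = 2 comparison(s), 0 swap(s) -> [2, 4, 7, 8, 18]
No swaps in this pass, so bubble sort stops here.
Total comparisons: 4 + 3 + 2 = 9


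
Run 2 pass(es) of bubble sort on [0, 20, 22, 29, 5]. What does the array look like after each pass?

After pass 1: [0, 20, 22, 5, 29] (1 swaps)
After pass 2: [0, 20, 5, 22, 29] (1 swaps)
Total swaps: 2


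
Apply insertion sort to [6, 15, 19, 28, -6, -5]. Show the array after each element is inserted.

First element 6 is already 'sorted'
Insert 15: shifted 0 elements -> [6, 15, 19, 28, -6, -5]
Insert 19: shifted 0 elements -> [6, 15, 19, 28, -6, -5]
Insert 28: shifted 0 elements -> [6, 15, 19, 28, -6, -5]
Insert -6: shifted 4 elements -> [-6, 6, 15, 19, 28, -5]
Insert -5: shifted 4 elements -> [-6, -5, 6, 15, 19, 28]


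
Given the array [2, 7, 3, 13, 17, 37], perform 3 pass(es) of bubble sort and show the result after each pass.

After pass 1: [2, 3, 7, 13, 17, 37] (1 swaps)
After pass 2: [2, 3, 7, 13, 17, 37] (0 swaps)
After pass 3: [2, 3, 7, 13, 17, 37] (0 swaps)
Total swaps: 1


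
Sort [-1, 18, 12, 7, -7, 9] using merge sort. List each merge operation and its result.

Divide and conquer:
  Merge [18] + [12] -> [12, 18]
  Merge [-1] + [12, 18] -> [-1, 12, 18]
  Merge [-7] + [9] -> [-7, 9]
  Merge [7] + [-7, 9] -> [-7, 7, 9]
  Merge [-1, 12, 18] + [-7, 7, 9] -> [-7, -1, 7, 9, 12, 18]


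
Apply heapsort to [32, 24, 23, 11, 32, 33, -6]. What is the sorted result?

Build heap: [33, 32, 32, 11, 24, 23, -6]
Extract 33: [32, 24, 32, 11, -6, 23, 33]
Extract 32: [32, 24, 23, 11, -6, 32, 33]
Extract 32: [24, 11, 23, -6, 32, 32, 33]
Extract 24: [23, 11, -6, 24, 32, 32, 33]
Extract 23: [11, -6, 23, 24, 32, 32, 33]
Extract 11: [-6, 11, 23, 24, 32, 32, 33]


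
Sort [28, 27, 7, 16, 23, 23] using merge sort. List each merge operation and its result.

Divide and conquer:
  Merge [27] + [7] -> [7, 27]
  Merge [28] + [7, 27] -> [7, 27, 28]
  Merge [23] + [23] -> [23, 23]
  Merge [16] + [23, 23] -> [16, 23, 23]
  Merge [7, 27, 28] + [16, 23, 23] -> [7, 16, 23, 23, 27, 28]


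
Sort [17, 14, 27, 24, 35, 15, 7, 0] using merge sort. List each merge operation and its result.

Divide and conquer:
  Merge [17] + [14] -> [14, 17]
  Merge [27] + [24] -> [24, 27]
  Merge [14, 17] + [24, 27] -> [14, 17, 24, 27]
  Merge [35] + [15] -> [15, 35]
  Merge [7] + [0] -> [0, 7]
  Merge [15, 35] + [0, 7] -> [0, 7, 15, 35]
  Merge [14, 17, 24, 27] + [0, 7, 15, 35] -> [0, 7, 14, 15, 17, 24, 27, 35]


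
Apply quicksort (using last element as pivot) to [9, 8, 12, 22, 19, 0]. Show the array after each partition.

Partition 1: pivot=0 at index 0 -> [0, 8, 12, 22, 19, 9]
Partition 2: pivot=9 at index 2 -> [0, 8, 9, 22, 19, 12]
Partition 3: pivot=12 at index 3 -> [0, 8, 9, 12, 19, 22]
Partition 4: pivot=22 at index 5 -> [0, 8, 9, 12, 19, 22]


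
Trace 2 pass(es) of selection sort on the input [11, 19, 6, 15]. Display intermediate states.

Pass 1: Select minimum 6 at index 2, swap -> [6, 19, 11, 15]
Pass 2: Select minimum 11 at index 2, swap -> [6, 11, 19, 15]


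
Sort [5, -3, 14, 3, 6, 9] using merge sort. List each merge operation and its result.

Divide and conquer:
  Merge [-3] + [14] -> [-3, 14]
  Merge [5] + [-3, 14] -> [-3, 5, 14]
  Merge [6] + [9] -> [6, 9]
  Merge [3] + [6, 9] -> [3, 6, 9]
  Merge [-3, 5, 14] + [3, 6, 9] -> [-3, 3, 5, 6, 9, 14]


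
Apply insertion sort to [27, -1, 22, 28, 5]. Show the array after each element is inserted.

First element 27 is already 'sorted'
Insert -1: shifted 1 elements -> [-1, 27, 22, 28, 5]
Insert 22: shifted 1 elements -> [-1, 22, 27, 28, 5]
Insert 28: shifted 0 elements -> [-1, 22, 27, 28, 5]
Insert 5: shifted 3 elements -> [-1, 5, 22, 27, 28]


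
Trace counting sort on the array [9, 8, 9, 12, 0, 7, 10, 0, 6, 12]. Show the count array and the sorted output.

Count array: [2, 0, 0, 0, 0, 0, 1, 1, 1, 2, 1, 0, 2]
(count[i] = number of elements equal to i)
Cumulative count: [2, 2, 2, 2, 2, 2, 3, 4, 5, 7, 8, 8, 10]
Sorted: [0, 0, 6, 7, 8, 9, 9, 10, 12, 12]


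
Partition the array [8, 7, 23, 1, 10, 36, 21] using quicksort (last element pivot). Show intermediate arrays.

Partition 1: pivot=21 at index 4 -> [8, 7, 1, 10, 21, 36, 23]
Partition 2: pivot=10 at index 3 -> [8, 7, 1, 10, 21, 36, 23]
Partition 3: pivot=1 at index 0 -> [1, 7, 8, 10, 21, 36, 23]
Partition 4: pivot=8 at index 2 -> [1, 7, 8, 10, 21, 36, 23]
Partition 5: pivot=23 at index 5 -> [1, 7, 8, 10, 21, 23, 36]


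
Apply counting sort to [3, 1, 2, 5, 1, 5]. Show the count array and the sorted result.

Count array: [0, 2, 1, 1, 0, 2]
(count[i] = number of elements equal to i)
Cumulative count: [0, 2, 3, 4, 4, 6]
Sorted: [1, 1, 2, 3, 5, 5]


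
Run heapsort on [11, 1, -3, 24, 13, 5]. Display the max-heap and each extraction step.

Build heap: [24, 13, 5, 1, 11, -3]
Extract 24: [13, 11, 5, 1, -3, 24]
Extract 13: [11, 1, 5, -3, 13, 24]
Extract 11: [5, 1, -3, 11, 13, 24]
Extract 5: [1, -3, 5, 11, 13, 24]
Extract 1: [-3, 1, 5, 11, 13, 24]


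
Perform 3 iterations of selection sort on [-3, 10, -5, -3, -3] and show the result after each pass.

Pass 1: Select minimum -5 at index 2, swap -> [-5, 10, -3, -3, -3]
Pass 2: Select minimum -3 at index 2, swap -> [-5, -3, 10, -3, -3]
Pass 3: Select minimum -3 at index 3, swap -> [-5, -3, -3, 10, -3]


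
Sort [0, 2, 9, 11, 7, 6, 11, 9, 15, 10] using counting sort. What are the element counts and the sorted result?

Count array: [1, 0, 1, 0, 0, 0, 1, 1, 0, 2, 1, 2, 0, 0, 0, 1]
(count[i] = number of elements equal to i)
Cumulative count: [1, 1, 2, 2, 2, 2, 3, 4, 4, 6, 7, 9, 9, 9, 9, 10]
Sorted: [0, 2, 6, 7, 9, 9, 10, 11, 11, 15]


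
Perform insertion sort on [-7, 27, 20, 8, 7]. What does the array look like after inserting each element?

First element -7 is already 'sorted'
Insert 27: shifted 0 elements -> [-7, 27, 20, 8, 7]
Insert 20: shifted 1 elements -> [-7, 20, 27, 8, 7]
Insert 8: shifted 2 elements -> [-7, 8, 20, 27, 7]
Insert 7: shifted 3 elements -> [-7, 7, 8, 20, 27]


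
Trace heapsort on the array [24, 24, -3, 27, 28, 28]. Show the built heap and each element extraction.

Build heap: [28, 27, 28, 24, 24, -3]
Extract 28: [28, 27, -3, 24, 24, 28]
Extract 28: [27, 24, -3, 24, 28, 28]
Extract 27: [24, 24, -3, 27, 28, 28]
Extract 24: [24, -3, 24, 27, 28, 28]
Extract 24: [-3, 24, 24, 27, 28, 28]


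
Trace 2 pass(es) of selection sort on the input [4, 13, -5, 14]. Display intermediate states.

Pass 1: Select minimum -5 at index 2, swap -> [-5, 13, 4, 14]
Pass 2: Select minimum 4 at index 2, swap -> [-5, 4, 13, 14]


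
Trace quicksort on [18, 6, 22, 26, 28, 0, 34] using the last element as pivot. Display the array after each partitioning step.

Partition 1: pivot=34 at index 6 -> [18, 6, 22, 26, 28, 0, 34]
Partition 2: pivot=0 at index 0 -> [0, 6, 22, 26, 28, 18, 34]
Partition 3: pivot=18 at index 2 -> [0, 6, 18, 26, 28, 22, 34]
Partition 4: pivot=22 at index 3 -> [0, 6, 18, 22, 28, 26, 34]
Partition 5: pivot=26 at index 4 -> [0, 6, 18, 22, 26, 28, 34]


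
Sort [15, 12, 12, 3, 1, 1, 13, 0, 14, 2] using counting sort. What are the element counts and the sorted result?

Count array: [1, 2, 1, 1, 0, 0, 0, 0, 0, 0, 0, 0, 2, 1, 1, 1]
(count[i] = number of elements equal to i)
Cumulative count: [1, 3, 4, 5, 5, 5, 5, 5, 5, 5, 5, 5, 7, 8, 9, 10]
Sorted: [0, 1, 1, 2, 3, 12, 12, 13, 14, 15]


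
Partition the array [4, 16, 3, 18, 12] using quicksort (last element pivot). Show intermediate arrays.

Partition 1: pivot=12 at index 2 -> [4, 3, 12, 18, 16]
Partition 2: pivot=3 at index 0 -> [3, 4, 12, 18, 16]
Partition 3: pivot=16 at index 3 -> [3, 4, 12, 16, 18]


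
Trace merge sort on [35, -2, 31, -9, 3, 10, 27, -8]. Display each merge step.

Divide and conquer:
  Merge [35] + [-2] -> [-2, 35]
  Merge [31] + [-9] -> [-9, 31]
  Merge [-2, 35] + [-9, 31] -> [-9, -2, 31, 35]
  Merge [3] + [10] -> [3, 10]
  Merge [27] + [-8] -> [-8, 27]
  Merge [3, 10] + [-8, 27] -> [-8, 3, 10, 27]
  Merge [-9, -2, 31, 35] + [-8, 3, 10, 27] -> [-9, -8, -2, 3, 10, 27, 31, 35]


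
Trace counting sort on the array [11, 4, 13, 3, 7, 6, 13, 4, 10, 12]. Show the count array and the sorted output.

Count array: [0, 0, 0, 1, 2, 0, 1, 1, 0, 0, 1, 1, 1, 2]
(count[i] = number of elements equal to i)
Cumulative count: [0, 0, 0, 1, 3, 3, 4, 5, 5, 5, 6, 7, 8, 10]
Sorted: [3, 4, 4, 6, 7, 10, 11, 12, 13, 13]


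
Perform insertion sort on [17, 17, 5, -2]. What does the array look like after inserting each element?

First element 17 is already 'sorted'
Insert 17: shifted 0 elements -> [17, 17, 5, -2]
Insert 5: shifted 2 elements -> [5, 17, 17, -2]
Insert -2: shifted 3 elements -> [-2, 5, 17, 17]


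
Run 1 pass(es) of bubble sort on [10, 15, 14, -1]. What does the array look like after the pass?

After pass 1: [10, 14, -1, 15] (2 swaps)
Total swaps: 2


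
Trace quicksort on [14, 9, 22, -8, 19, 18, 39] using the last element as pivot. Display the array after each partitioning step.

Partition 1: pivot=39 at index 6 -> [14, 9, 22, -8, 19, 18, 39]
Partition 2: pivot=18 at index 3 -> [14, 9, -8, 18, 19, 22, 39]
Partition 3: pivot=-8 at index 0 -> [-8, 9, 14, 18, 19, 22, 39]
Partition 4: pivot=14 at index 2 -> [-8, 9, 14, 18, 19, 22, 39]
Partition 5: pivot=22 at index 5 -> [-8, 9, 14, 18, 19, 22, 39]


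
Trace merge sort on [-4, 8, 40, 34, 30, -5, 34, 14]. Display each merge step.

Divide and conquer:
  Merge [-4] + [8] -> [-4, 8]
  Merge [40] + [34] -> [34, 40]
  Merge [-4, 8] + [34, 40] -> [-4, 8, 34, 40]
  Merge [30] + [-5] -> [-5, 30]
  Merge [34] + [14] -> [14, 34]
  Merge [-5, 30] + [14, 34] -> [-5, 14, 30, 34]
  Merge [-4, 8, 34, 40] + [-5, 14, 30, 34] -> [-5, -4, 8, 14, 30, 34, 34, 40]


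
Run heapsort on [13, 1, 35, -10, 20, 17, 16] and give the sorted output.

Build heap: [35, 20, 17, -10, 1, 13, 16]
Extract 35: [20, 16, 17, -10, 1, 13, 35]
Extract 20: [17, 16, 13, -10, 1, 20, 35]
Extract 17: [16, 1, 13, -10, 17, 20, 35]
Extract 16: [13, 1, -10, 16, 17, 20, 35]
Extract 13: [1, -10, 13, 16, 17, 20, 35]
Extract 1: [-10, 1, 13, 16, 17, 20, 35]


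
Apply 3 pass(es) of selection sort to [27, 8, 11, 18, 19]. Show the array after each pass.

Pass 1: Select minimum 8 at index 1, swap -> [8, 27, 11, 18, 19]
Pass 2: Select minimum 11 at index 2, swap -> [8, 11, 27, 18, 19]
Pass 3: Select minimum 18 at index 3, swap -> [8, 11, 18, 27, 19]


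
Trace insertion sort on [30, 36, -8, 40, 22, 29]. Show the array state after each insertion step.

First element 30 is already 'sorted'
Insert 36: shifted 0 elements -> [30, 36, -8, 40, 22, 29]
Insert -8: shifted 2 elements -> [-8, 30, 36, 40, 22, 29]
Insert 40: shifted 0 elements -> [-8, 30, 36, 40, 22, 29]
Insert 22: shifted 3 elements -> [-8, 22, 30, 36, 40, 29]
Insert 29: shifted 3 elements -> [-8, 22, 29, 30, 36, 40]


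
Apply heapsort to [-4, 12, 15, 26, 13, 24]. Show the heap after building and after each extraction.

Build heap: [26, 13, 24, 12, -4, 15]
Extract 26: [24, 13, 15, 12, -4, 26]
Extract 24: [15, 13, -4, 12, 24, 26]
Extract 15: [13, 12, -4, 15, 24, 26]
Extract 13: [12, -4, 13, 15, 24, 26]
Extract 12: [-4, 12, 13, 15, 24, 26]


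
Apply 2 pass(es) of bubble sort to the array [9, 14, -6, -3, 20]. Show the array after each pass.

After pass 1: [9, -6, -3, 14, 20] (2 swaps)
After pass 2: [-6, -3, 9, 14, 20] (2 swaps)
Total swaps: 4


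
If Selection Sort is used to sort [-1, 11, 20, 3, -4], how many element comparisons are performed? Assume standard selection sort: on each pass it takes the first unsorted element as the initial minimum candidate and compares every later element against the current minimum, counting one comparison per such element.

Pass 1: scan indices 1..4 for the minimum = 4 comparison(s); min is -4, place at index 0 -> [-4, 11, 20, 3, -1]
Pass 2: scan indices 2..4 for the minimum = 3 comparison(s); min is -1, place at index 1 -> [-4, -1, 20, 3, 11]
Pass 3: scan indices 3..4 for the minimum = 2 comparison(s); min is 3, place at index 2 -> [-4, -1, 3, 20, 11]
Pass 4: scan indices 4..4 for the minimum = 1 comparison(s); min is 11, place at index 3 -> [-4, -1, 3, 11, 20]
Selection sort always scans the whole unsorted suffix, so the count is (n-1) + (n-2) + ... + 1 = n(n-1)/2 = 5*4/2 = 10 regardless of the input order.
Total comparisons: 4 + 3 + 2 + 1 = 10


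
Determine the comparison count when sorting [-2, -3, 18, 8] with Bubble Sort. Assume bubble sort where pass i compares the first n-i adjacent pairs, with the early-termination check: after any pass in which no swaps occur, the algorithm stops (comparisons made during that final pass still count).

Pass 1: compare adjacent pairs (0,1)..(2,3) = 3 comparison(s), 2 swap(s) -> [-3, -2, 8, 18]
Pass 2: compare adjacent pairs (0,1)..(1,2) = 2 comparison(s), 0 swap(s) -> [-3, -2, 8, 18]
No swaps in this pass, so bubble sort stops here.
Total comparisons: 3 + 2 = 5


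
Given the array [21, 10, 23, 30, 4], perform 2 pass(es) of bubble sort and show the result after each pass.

After pass 1: [10, 21, 23, 4, 30] (2 swaps)
After pass 2: [10, 21, 4, 23, 30] (1 swaps)
Total swaps: 3


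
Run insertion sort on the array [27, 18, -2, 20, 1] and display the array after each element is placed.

First element 27 is already 'sorted'
Insert 18: shifted 1 elements -> [18, 27, -2, 20, 1]
Insert -2: shifted 2 elements -> [-2, 18, 27, 20, 1]
Insert 20: shifted 1 elements -> [-2, 18, 20, 27, 1]
Insert 1: shifted 3 elements -> [-2, 1, 18, 20, 27]


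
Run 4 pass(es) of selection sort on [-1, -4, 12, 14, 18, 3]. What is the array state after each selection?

Pass 1: Select minimum -4 at index 1, swap -> [-4, -1, 12, 14, 18, 3]
Pass 2: Select minimum -1 at index 1, swap -> [-4, -1, 12, 14, 18, 3]
Pass 3: Select minimum 3 at index 5, swap -> [-4, -1, 3, 14, 18, 12]
Pass 4: Select minimum 12 at index 5, swap -> [-4, -1, 3, 12, 18, 14]


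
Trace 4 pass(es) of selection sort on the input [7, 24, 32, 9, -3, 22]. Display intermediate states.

Pass 1: Select minimum -3 at index 4, swap -> [-3, 24, 32, 9, 7, 22]
Pass 2: Select minimum 7 at index 4, swap -> [-3, 7, 32, 9, 24, 22]
Pass 3: Select minimum 9 at index 3, swap -> [-3, 7, 9, 32, 24, 22]
Pass 4: Select minimum 22 at index 5, swap -> [-3, 7, 9, 22, 24, 32]


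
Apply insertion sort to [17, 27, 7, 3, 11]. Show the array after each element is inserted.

First element 17 is already 'sorted'
Insert 27: shifted 0 elements -> [17, 27, 7, 3, 11]
Insert 7: shifted 2 elements -> [7, 17, 27, 3, 11]
Insert 3: shifted 3 elements -> [3, 7, 17, 27, 11]
Insert 11: shifted 2 elements -> [3, 7, 11, 17, 27]


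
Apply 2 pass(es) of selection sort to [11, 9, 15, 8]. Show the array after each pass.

Pass 1: Select minimum 8 at index 3, swap -> [8, 9, 15, 11]
Pass 2: Select minimum 9 at index 1, swap -> [8, 9, 15, 11]


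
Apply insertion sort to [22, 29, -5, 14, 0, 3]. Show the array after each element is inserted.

First element 22 is already 'sorted'
Insert 29: shifted 0 elements -> [22, 29, -5, 14, 0, 3]
Insert -5: shifted 2 elements -> [-5, 22, 29, 14, 0, 3]
Insert 14: shifted 2 elements -> [-5, 14, 22, 29, 0, 3]
Insert 0: shifted 3 elements -> [-5, 0, 14, 22, 29, 3]
Insert 3: shifted 3 elements -> [-5, 0, 3, 14, 22, 29]


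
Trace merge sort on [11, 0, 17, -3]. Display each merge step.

Divide and conquer:
  Merge [11] + [0] -> [0, 11]
  Merge [17] + [-3] -> [-3, 17]
  Merge [0, 11] + [-3, 17] -> [-3, 0, 11, 17]


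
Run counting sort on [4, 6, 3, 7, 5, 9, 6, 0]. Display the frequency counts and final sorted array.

Count array: [1, 0, 0, 1, 1, 1, 2, 1, 0, 1]
(count[i] = number of elements equal to i)
Cumulative count: [1, 1, 1, 2, 3, 4, 6, 7, 7, 8]
Sorted: [0, 3, 4, 5, 6, 6, 7, 9]


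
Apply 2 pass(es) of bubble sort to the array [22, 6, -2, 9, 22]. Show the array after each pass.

After pass 1: [6, -2, 9, 22, 22] (3 swaps)
After pass 2: [-2, 6, 9, 22, 22] (1 swaps)
Total swaps: 4


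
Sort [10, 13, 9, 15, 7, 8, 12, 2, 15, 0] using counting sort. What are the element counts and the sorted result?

Count array: [1, 0, 1, 0, 0, 0, 0, 1, 1, 1, 1, 0, 1, 1, 0, 2]
(count[i] = number of elements equal to i)
Cumulative count: [1, 1, 2, 2, 2, 2, 2, 3, 4, 5, 6, 6, 7, 8, 8, 10]
Sorted: [0, 2, 7, 8, 9, 10, 12, 13, 15, 15]


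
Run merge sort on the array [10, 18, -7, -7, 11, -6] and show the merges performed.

Divide and conquer:
  Merge [18] + [-7] -> [-7, 18]
  Merge [10] + [-7, 18] -> [-7, 10, 18]
  Merge [11] + [-6] -> [-6, 11]
  Merge [-7] + [-6, 11] -> [-7, -6, 11]
  Merge [-7, 10, 18] + [-7, -6, 11] -> [-7, -7, -6, 10, 11, 18]


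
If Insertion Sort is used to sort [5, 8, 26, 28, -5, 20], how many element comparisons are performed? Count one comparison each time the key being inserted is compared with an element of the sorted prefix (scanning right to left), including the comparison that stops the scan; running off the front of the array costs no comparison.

Insert 8: 5 <= 8 (stop) = 1 comparison(s) -> [5, 8, 26, 28, -5, 20]
Insert 26: 8 <= 26 (stop) = 1 comparison(s) -> [5, 8, 26, 28, -5, 20]
Insert 28: 26 <= 28 (stop) = 1 comparison(s) -> [5, 8, 26, 28, -5, 20]
Insert -5: 28 > -5 (shift), 26 > -5 (shift), 8 > -5 (shift), 5 > -5 (shift), reached front = 4 comparison(s) -> [-5, 5, 8, 26, 28, 20]
Insert 20: 28 > 20 (shift), 26 > 20 (shift), 8 <= 20 (stop) = 3 comparison(s) -> [-5, 5, 8, 20, 26, 28]
Total comparisons: 1 + 1 + 1 + 4 + 3 = 10


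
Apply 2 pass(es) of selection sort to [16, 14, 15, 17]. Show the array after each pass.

Pass 1: Select minimum 14 at index 1, swap -> [14, 16, 15, 17]
Pass 2: Select minimum 15 at index 2, swap -> [14, 15, 16, 17]


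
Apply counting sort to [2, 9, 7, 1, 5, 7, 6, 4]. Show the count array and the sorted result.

Count array: [0, 1, 1, 0, 1, 1, 1, 2, 0, 1]
(count[i] = number of elements equal to i)
Cumulative count: [0, 1, 2, 2, 3, 4, 5, 7, 7, 8]
Sorted: [1, 2, 4, 5, 6, 7, 7, 9]


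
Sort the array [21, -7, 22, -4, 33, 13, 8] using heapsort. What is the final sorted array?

Build heap: [33, 21, 22, -4, -7, 13, 8]
Extract 33: [22, 21, 13, -4, -7, 8, 33]
Extract 22: [21, 8, 13, -4, -7, 22, 33]
Extract 21: [13, 8, -7, -4, 21, 22, 33]
Extract 13: [8, -4, -7, 13, 21, 22, 33]
Extract 8: [-4, -7, 8, 13, 21, 22, 33]
Extract -4: [-7, -4, 8, 13, 21, 22, 33]


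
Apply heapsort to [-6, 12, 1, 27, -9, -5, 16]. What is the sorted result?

Build heap: [27, 12, 16, -6, -9, -5, 1]
Extract 27: [16, 12, 1, -6, -9, -5, 27]
Extract 16: [12, -5, 1, -6, -9, 16, 27]
Extract 12: [1, -5, -9, -6, 12, 16, 27]
Extract 1: [-5, -6, -9, 1, 12, 16, 27]
Extract -5: [-6, -9, -5, 1, 12, 16, 27]
Extract -6: [-9, -6, -5, 1, 12, 16, 27]


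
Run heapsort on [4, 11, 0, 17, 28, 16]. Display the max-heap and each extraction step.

Build heap: [28, 17, 16, 4, 11, 0]
Extract 28: [17, 11, 16, 4, 0, 28]
Extract 17: [16, 11, 0, 4, 17, 28]
Extract 16: [11, 4, 0, 16, 17, 28]
Extract 11: [4, 0, 11, 16, 17, 28]
Extract 4: [0, 4, 11, 16, 17, 28]


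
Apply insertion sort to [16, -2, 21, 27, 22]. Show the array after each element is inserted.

First element 16 is already 'sorted'
Insert -2: shifted 1 elements -> [-2, 16, 21, 27, 22]
Insert 21: shifted 0 elements -> [-2, 16, 21, 27, 22]
Insert 27: shifted 0 elements -> [-2, 16, 21, 27, 22]
Insert 22: shifted 1 elements -> [-2, 16, 21, 22, 27]


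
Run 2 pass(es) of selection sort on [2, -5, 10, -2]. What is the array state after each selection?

Pass 1: Select minimum -5 at index 1, swap -> [-5, 2, 10, -2]
Pass 2: Select minimum -2 at index 3, swap -> [-5, -2, 10, 2]


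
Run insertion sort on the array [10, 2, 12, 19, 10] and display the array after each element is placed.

First element 10 is already 'sorted'
Insert 2: shifted 1 elements -> [2, 10, 12, 19, 10]
Insert 12: shifted 0 elements -> [2, 10, 12, 19, 10]
Insert 19: shifted 0 elements -> [2, 10, 12, 19, 10]
Insert 10: shifted 2 elements -> [2, 10, 10, 12, 19]


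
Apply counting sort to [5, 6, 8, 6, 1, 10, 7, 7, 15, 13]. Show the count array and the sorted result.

Count array: [0, 1, 0, 0, 0, 1, 2, 2, 1, 0, 1, 0, 0, 1, 0, 1]
(count[i] = number of elements equal to i)
Cumulative count: [0, 1, 1, 1, 1, 2, 4, 6, 7, 7, 8, 8, 8, 9, 9, 10]
Sorted: [1, 5, 6, 6, 7, 7, 8, 10, 13, 15]


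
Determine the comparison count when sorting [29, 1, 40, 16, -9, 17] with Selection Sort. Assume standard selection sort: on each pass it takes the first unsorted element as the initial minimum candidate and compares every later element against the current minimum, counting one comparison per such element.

Pass 1: scan indices 1..5 for the minimum = 5 comparison(s); min is -9, place at index 0 -> [-9, 1, 40, 16, 29, 17]
Pass 2: scan indices 2..5 for the minimum = 4 comparison(s); min is 1, place at index 1 -> [-9, 1, 40, 16, 29, 17]
Pass 3: scan indices 3..5 for the minimum = 3 comparison(s); min is 16, place at index 2 -> [-9, 1, 16, 40, 29, 17]
Pass 4: scan indices 4..5 for the minimum = 2 comparison(s); min is 17, place at index 3 -> [-9, 1, 16, 17, 29, 40]
Pass 5: scan indices 5..5 for the minimum = 1 comparison(s); min is 29, place at index 4 -> [-9, 1, 16, 17, 29, 40]
Selection sort always scans the whole unsorted suffix, so the count is (n-1) + (n-2) + ... + 1 = n(n-1)/2 = 6*5/2 = 15 regardless of the input order.
Total comparisons: 5 + 4 + 3 + 2 + 1 = 15


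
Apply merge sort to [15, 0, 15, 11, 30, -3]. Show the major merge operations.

Divide and conquer:
  Merge [0] + [15] -> [0, 15]
  Merge [15] + [0, 15] -> [0, 15, 15]
  Merge [30] + [-3] -> [-3, 30]
  Merge [11] + [-3, 30] -> [-3, 11, 30]
  Merge [0, 15, 15] + [-3, 11, 30] -> [-3, 0, 11, 15, 15, 30]


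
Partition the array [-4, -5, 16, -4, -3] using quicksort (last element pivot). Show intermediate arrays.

Partition 1: pivot=-3 at index 3 -> [-4, -5, -4, -3, 16]
Partition 2: pivot=-4 at index 2 -> [-4, -5, -4, -3, 16]
Partition 3: pivot=-5 at index 0 -> [-5, -4, -4, -3, 16]


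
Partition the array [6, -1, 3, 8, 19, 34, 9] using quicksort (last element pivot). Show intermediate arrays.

Partition 1: pivot=9 at index 4 -> [6, -1, 3, 8, 9, 34, 19]
Partition 2: pivot=8 at index 3 -> [6, -1, 3, 8, 9, 34, 19]
Partition 3: pivot=3 at index 1 -> [-1, 3, 6, 8, 9, 34, 19]
Partition 4: pivot=19 at index 5 -> [-1, 3, 6, 8, 9, 19, 34]


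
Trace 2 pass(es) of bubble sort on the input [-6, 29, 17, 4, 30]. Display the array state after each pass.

After pass 1: [-6, 17, 4, 29, 30] (2 swaps)
After pass 2: [-6, 4, 17, 29, 30] (1 swaps)
Total swaps: 3


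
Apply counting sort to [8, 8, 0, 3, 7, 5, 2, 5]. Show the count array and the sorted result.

Count array: [1, 0, 1, 1, 0, 2, 0, 1, 2]
(count[i] = number of elements equal to i)
Cumulative count: [1, 1, 2, 3, 3, 5, 5, 6, 8]
Sorted: [0, 2, 3, 5, 5, 7, 8, 8]


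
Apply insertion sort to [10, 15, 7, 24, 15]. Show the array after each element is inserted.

First element 10 is already 'sorted'
Insert 15: shifted 0 elements -> [10, 15, 7, 24, 15]
Insert 7: shifted 2 elements -> [7, 10, 15, 24, 15]
Insert 24: shifted 0 elements -> [7, 10, 15, 24, 15]
Insert 15: shifted 1 elements -> [7, 10, 15, 15, 24]


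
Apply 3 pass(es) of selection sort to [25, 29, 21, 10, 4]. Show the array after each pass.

Pass 1: Select minimum 4 at index 4, swap -> [4, 29, 21, 10, 25]
Pass 2: Select minimum 10 at index 3, swap -> [4, 10, 21, 29, 25]
Pass 3: Select minimum 21 at index 2, swap -> [4, 10, 21, 29, 25]


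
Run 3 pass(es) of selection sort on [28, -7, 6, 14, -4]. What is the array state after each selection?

Pass 1: Select minimum -7 at index 1, swap -> [-7, 28, 6, 14, -4]
Pass 2: Select minimum -4 at index 4, swap -> [-7, -4, 6, 14, 28]
Pass 3: Select minimum 6 at index 2, swap -> [-7, -4, 6, 14, 28]


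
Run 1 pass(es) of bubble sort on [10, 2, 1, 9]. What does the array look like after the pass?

After pass 1: [2, 1, 9, 10] (3 swaps)
Total swaps: 3


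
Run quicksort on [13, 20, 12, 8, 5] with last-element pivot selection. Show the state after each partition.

Partition 1: pivot=5 at index 0 -> [5, 20, 12, 8, 13]
Partition 2: pivot=13 at index 3 -> [5, 12, 8, 13, 20]
Partition 3: pivot=8 at index 1 -> [5, 8, 12, 13, 20]


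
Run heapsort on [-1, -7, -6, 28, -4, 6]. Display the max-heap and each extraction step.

Build heap: [28, -1, 6, -7, -4, -6]
Extract 28: [6, -1, -6, -7, -4, 28]
Extract 6: [-1, -4, -6, -7, 6, 28]
Extract -1: [-4, -7, -6, -1, 6, 28]
Extract -4: [-6, -7, -4, -1, 6, 28]
Extract -6: [-7, -6, -4, -1, 6, 28]


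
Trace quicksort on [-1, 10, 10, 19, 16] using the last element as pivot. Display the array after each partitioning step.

Partition 1: pivot=16 at index 3 -> [-1, 10, 10, 16, 19]
Partition 2: pivot=10 at index 2 -> [-1, 10, 10, 16, 19]
Partition 3: pivot=10 at index 1 -> [-1, 10, 10, 16, 19]


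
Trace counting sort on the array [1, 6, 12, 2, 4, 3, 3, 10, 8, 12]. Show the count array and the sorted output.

Count array: [0, 1, 1, 2, 1, 0, 1, 0, 1, 0, 1, 0, 2]
(count[i] = number of elements equal to i)
Cumulative count: [0, 1, 2, 4, 5, 5, 6, 6, 7, 7, 8, 8, 10]
Sorted: [1, 2, 3, 3, 4, 6, 8, 10, 12, 12]


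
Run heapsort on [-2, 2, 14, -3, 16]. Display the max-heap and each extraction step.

Build heap: [16, 2, 14, -3, -2]
Extract 16: [14, 2, -2, -3, 16]
Extract 14: [2, -3, -2, 14, 16]
Extract 2: [-2, -3, 2, 14, 16]
Extract -2: [-3, -2, 2, 14, 16]


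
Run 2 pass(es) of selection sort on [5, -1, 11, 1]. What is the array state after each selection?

Pass 1: Select minimum -1 at index 1, swap -> [-1, 5, 11, 1]
Pass 2: Select minimum 1 at index 3, swap -> [-1, 1, 11, 5]


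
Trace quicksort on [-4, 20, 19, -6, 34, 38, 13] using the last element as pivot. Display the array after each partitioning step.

Partition 1: pivot=13 at index 2 -> [-4, -6, 13, 20, 34, 38, 19]
Partition 2: pivot=-6 at index 0 -> [-6, -4, 13, 20, 34, 38, 19]
Partition 3: pivot=19 at index 3 -> [-6, -4, 13, 19, 34, 38, 20]
Partition 4: pivot=20 at index 4 -> [-6, -4, 13, 19, 20, 38, 34]
Partition 5: pivot=34 at index 5 -> [-6, -4, 13, 19, 20, 34, 38]


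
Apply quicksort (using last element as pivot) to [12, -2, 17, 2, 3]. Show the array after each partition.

Partition 1: pivot=3 at index 2 -> [-2, 2, 3, 12, 17]
Partition 2: pivot=2 at index 1 -> [-2, 2, 3, 12, 17]
Partition 3: pivot=17 at index 4 -> [-2, 2, 3, 12, 17]


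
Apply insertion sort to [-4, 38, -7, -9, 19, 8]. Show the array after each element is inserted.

First element -4 is already 'sorted'
Insert 38: shifted 0 elements -> [-4, 38, -7, -9, 19, 8]
Insert -7: shifted 2 elements -> [-7, -4, 38, -9, 19, 8]
Insert -9: shifted 3 elements -> [-9, -7, -4, 38, 19, 8]
Insert 19: shifted 1 elements -> [-9, -7, -4, 19, 38, 8]
Insert 8: shifted 2 elements -> [-9, -7, -4, 8, 19, 38]


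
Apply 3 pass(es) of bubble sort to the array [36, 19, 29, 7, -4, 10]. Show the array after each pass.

After pass 1: [19, 29, 7, -4, 10, 36] (5 swaps)
After pass 2: [19, 7, -4, 10, 29, 36] (3 swaps)
After pass 3: [7, -4, 10, 19, 29, 36] (3 swaps)
Total swaps: 11


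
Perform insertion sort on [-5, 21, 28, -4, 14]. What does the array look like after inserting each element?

First element -5 is already 'sorted'
Insert 21: shifted 0 elements -> [-5, 21, 28, -4, 14]
Insert 28: shifted 0 elements -> [-5, 21, 28, -4, 14]
Insert -4: shifted 2 elements -> [-5, -4, 21, 28, 14]
Insert 14: shifted 2 elements -> [-5, -4, 14, 21, 28]


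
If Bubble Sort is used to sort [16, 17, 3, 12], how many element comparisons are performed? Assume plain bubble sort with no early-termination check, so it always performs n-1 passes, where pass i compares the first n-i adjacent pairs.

Pass 1: compare adjacent pairs (0,1)..(2,3) = 3 comparison(s), 2 swap(s) -> [16, 3, 12, 17]
Pass 2: compare adjacent pairs (0,1)..(1,2) = 2 comparison(s), 2 swap(s) -> [3, 12, 16, 17]
Pass 3: compare adjacent pairs (0,1)..(0,1) = 1 comparison(s), 0 swap(s) -> [3, 12, 16, 17]
Total comparisons: 3 + 2 + 1 = 6


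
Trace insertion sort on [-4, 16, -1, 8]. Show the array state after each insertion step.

First element -4 is already 'sorted'
Insert 16: shifted 0 elements -> [-4, 16, -1, 8]
Insert -1: shifted 1 elements -> [-4, -1, 16, 8]
Insert 8: shifted 1 elements -> [-4, -1, 8, 16]


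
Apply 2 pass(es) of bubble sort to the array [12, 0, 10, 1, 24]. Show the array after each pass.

After pass 1: [0, 10, 1, 12, 24] (3 swaps)
After pass 2: [0, 1, 10, 12, 24] (1 swaps)
Total swaps: 4


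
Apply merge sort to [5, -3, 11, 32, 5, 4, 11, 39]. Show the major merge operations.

Divide and conquer:
  Merge [5] + [-3] -> [-3, 5]
  Merge [11] + [32] -> [11, 32]
  Merge [-3, 5] + [11, 32] -> [-3, 5, 11, 32]
  Merge [5] + [4] -> [4, 5]
  Merge [11] + [39] -> [11, 39]
  Merge [4, 5] + [11, 39] -> [4, 5, 11, 39]
  Merge [-3, 5, 11, 32] + [4, 5, 11, 39] -> [-3, 4, 5, 5, 11, 11, 32, 39]


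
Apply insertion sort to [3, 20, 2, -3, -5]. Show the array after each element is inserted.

First element 3 is already 'sorted'
Insert 20: shifted 0 elements -> [3, 20, 2, -3, -5]
Insert 2: shifted 2 elements -> [2, 3, 20, -3, -5]
Insert -3: shifted 3 elements -> [-3, 2, 3, 20, -5]
Insert -5: shifted 4 elements -> [-5, -3, 2, 3, 20]


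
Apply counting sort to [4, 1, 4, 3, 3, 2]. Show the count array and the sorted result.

Count array: [0, 1, 1, 2, 2]
(count[i] = number of elements equal to i)
Cumulative count: [0, 1, 2, 4, 6]
Sorted: [1, 2, 3, 3, 4, 4]


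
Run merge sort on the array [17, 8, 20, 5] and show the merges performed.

Divide and conquer:
  Merge [17] + [8] -> [8, 17]
  Merge [20] + [5] -> [5, 20]
  Merge [8, 17] + [5, 20] -> [5, 8, 17, 20]


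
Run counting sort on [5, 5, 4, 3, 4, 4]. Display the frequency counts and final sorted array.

Count array: [0, 0, 0, 1, 3, 2]
(count[i] = number of elements equal to i)
Cumulative count: [0, 0, 0, 1, 4, 6]
Sorted: [3, 4, 4, 4, 5, 5]


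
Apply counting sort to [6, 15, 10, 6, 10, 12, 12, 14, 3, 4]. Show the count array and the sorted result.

Count array: [0, 0, 0, 1, 1, 0, 2, 0, 0, 0, 2, 0, 2, 0, 1, 1]
(count[i] = number of elements equal to i)
Cumulative count: [0, 0, 0, 1, 2, 2, 4, 4, 4, 4, 6, 6, 8, 8, 9, 10]
Sorted: [3, 4, 6, 6, 10, 10, 12, 12, 14, 15]


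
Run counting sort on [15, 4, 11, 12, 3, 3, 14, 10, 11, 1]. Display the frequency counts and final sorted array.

Count array: [0, 1, 0, 2, 1, 0, 0, 0, 0, 0, 1, 2, 1, 0, 1, 1]
(count[i] = number of elements equal to i)
Cumulative count: [0, 1, 1, 3, 4, 4, 4, 4, 4, 4, 5, 7, 8, 8, 9, 10]
Sorted: [1, 3, 3, 4, 10, 11, 11, 12, 14, 15]


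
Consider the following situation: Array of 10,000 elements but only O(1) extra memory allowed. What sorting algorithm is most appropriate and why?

Best choice: Heapsort
Reason: Heapsort rearranges the array in place using O(1) auxiliary space and still guarantees O(n log n) time; quicksort partitions in place but needs Theta(log n) stack space for recursion (O(n) in the worst case), and mergesort requires O(n) auxiliary space


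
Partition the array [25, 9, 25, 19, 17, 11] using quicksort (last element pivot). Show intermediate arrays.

Partition 1: pivot=11 at index 1 -> [9, 11, 25, 19, 17, 25]
Partition 2: pivot=25 at index 5 -> [9, 11, 25, 19, 17, 25]
Partition 3: pivot=17 at index 2 -> [9, 11, 17, 19, 25, 25]
Partition 4: pivot=25 at index 4 -> [9, 11, 17, 19, 25, 25]


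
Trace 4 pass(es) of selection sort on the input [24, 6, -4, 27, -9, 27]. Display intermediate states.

Pass 1: Select minimum -9 at index 4, swap -> [-9, 6, -4, 27, 24, 27]
Pass 2: Select minimum -4 at index 2, swap -> [-9, -4, 6, 27, 24, 27]
Pass 3: Select minimum 6 at index 2, swap -> [-9, -4, 6, 27, 24, 27]
Pass 4: Select minimum 24 at index 4, swap -> [-9, -4, 6, 24, 27, 27]


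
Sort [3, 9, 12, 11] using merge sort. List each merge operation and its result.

Divide and conquer:
  Merge [3] + [9] -> [3, 9]
  Merge [12] + [11] -> [11, 12]
  Merge [3, 9] + [11, 12] -> [3, 9, 11, 12]


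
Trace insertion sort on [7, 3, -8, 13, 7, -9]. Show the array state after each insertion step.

First element 7 is already 'sorted'
Insert 3: shifted 1 elements -> [3, 7, -8, 13, 7, -9]
Insert -8: shifted 2 elements -> [-8, 3, 7, 13, 7, -9]
Insert 13: shifted 0 elements -> [-8, 3, 7, 13, 7, -9]
Insert 7: shifted 1 elements -> [-8, 3, 7, 7, 13, -9]
Insert -9: shifted 5 elements -> [-9, -8, 3, 7, 7, 13]


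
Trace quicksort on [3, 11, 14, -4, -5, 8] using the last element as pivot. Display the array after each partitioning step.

Partition 1: pivot=8 at index 3 -> [3, -4, -5, 8, 14, 11]
Partition 2: pivot=-5 at index 0 -> [-5, -4, 3, 8, 14, 11]
Partition 3: pivot=3 at index 2 -> [-5, -4, 3, 8, 14, 11]
Partition 4: pivot=11 at index 4 -> [-5, -4, 3, 8, 11, 14]


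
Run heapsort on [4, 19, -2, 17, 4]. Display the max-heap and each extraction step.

Build heap: [19, 17, -2, 4, 4]
Extract 19: [17, 4, -2, 4, 19]
Extract 17: [4, 4, -2, 17, 19]
Extract 4: [4, -2, 4, 17, 19]
Extract 4: [-2, 4, 4, 17, 19]


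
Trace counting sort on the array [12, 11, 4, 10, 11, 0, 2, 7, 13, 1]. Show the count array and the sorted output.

Count array: [1, 1, 1, 0, 1, 0, 0, 1, 0, 0, 1, 2, 1, 1]
(count[i] = number of elements equal to i)
Cumulative count: [1, 2, 3, 3, 4, 4, 4, 5, 5, 5, 6, 8, 9, 10]
Sorted: [0, 1, 2, 4, 7, 10, 11, 11, 12, 13]


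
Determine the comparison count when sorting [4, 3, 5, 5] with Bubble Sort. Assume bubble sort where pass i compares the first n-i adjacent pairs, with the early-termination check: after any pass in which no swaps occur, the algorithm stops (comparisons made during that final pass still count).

Pass 1: compare adjacent pairs (0,1)..(2,3) = 3 comparison(s), 1 swap(s) -> [3, 4, 5, 5]
Pass 2: compare adjacent pairs (0,1)..(1,2) = 2 comparison(s), 0 swap(s) -> [3, 4, 5, 5]
No swaps in this pass, so bubble sort stops here.
Total comparisons: 3 + 2 = 5


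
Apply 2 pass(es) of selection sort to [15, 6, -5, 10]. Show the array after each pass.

Pass 1: Select minimum -5 at index 2, swap -> [-5, 6, 15, 10]
Pass 2: Select minimum 6 at index 1, swap -> [-5, 6, 15, 10]


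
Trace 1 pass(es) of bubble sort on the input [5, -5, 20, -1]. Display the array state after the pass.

After pass 1: [-5, 5, -1, 20] (2 swaps)
Total swaps: 2


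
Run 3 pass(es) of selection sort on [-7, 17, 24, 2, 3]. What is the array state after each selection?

Pass 1: Select minimum -7 at index 0, swap -> [-7, 17, 24, 2, 3]
Pass 2: Select minimum 2 at index 3, swap -> [-7, 2, 24, 17, 3]
Pass 3: Select minimum 3 at index 4, swap -> [-7, 2, 3, 17, 24]


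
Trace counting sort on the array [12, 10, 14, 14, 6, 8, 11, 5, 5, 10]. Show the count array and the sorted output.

Count array: [0, 0, 0, 0, 0, 2, 1, 0, 1, 0, 2, 1, 1, 0, 2]
(count[i] = number of elements equal to i)
Cumulative count: [0, 0, 0, 0, 0, 2, 3, 3, 4, 4, 6, 7, 8, 8, 10]
Sorted: [5, 5, 6, 8, 10, 10, 11, 12, 14, 14]


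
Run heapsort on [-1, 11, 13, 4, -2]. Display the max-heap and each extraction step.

Build heap: [13, 11, -1, 4, -2]
Extract 13: [11, 4, -1, -2, 13]
Extract 11: [4, -2, -1, 11, 13]
Extract 4: [-1, -2, 4, 11, 13]
Extract -1: [-2, -1, 4, 11, 13]


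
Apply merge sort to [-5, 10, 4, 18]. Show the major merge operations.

Divide and conquer:
  Merge [-5] + [10] -> [-5, 10]
  Merge [4] + [18] -> [4, 18]
  Merge [-5, 10] + [4, 18] -> [-5, 4, 10, 18]


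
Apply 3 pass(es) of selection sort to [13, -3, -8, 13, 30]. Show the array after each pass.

Pass 1: Select minimum -8 at index 2, swap -> [-8, -3, 13, 13, 30]
Pass 2: Select minimum -3 at index 1, swap -> [-8, -3, 13, 13, 30]
Pass 3: Select minimum 13 at index 2, swap -> [-8, -3, 13, 13, 30]
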